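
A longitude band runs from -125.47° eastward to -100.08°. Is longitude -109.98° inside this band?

Band width going east from -125.47° to -100.08°: ((-100.08 − -125.47) mod 360) = 25.39°.
Offset of -109.98° east of the west edge: ((-109.98 − -125.47) mod 360) = 15.49°.
15.49° ≤ 25.39° ⇒ inside.

Yes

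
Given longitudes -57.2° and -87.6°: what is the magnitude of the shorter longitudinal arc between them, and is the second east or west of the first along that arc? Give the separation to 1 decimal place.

Raw difference: -87.6 − -57.2 = -30.4°.
Normalise into (−180°, 180°]: -30.4° stays -30.4°.
Negative ⇒ the second point lies to the west; separation 30.4°.

30.4° west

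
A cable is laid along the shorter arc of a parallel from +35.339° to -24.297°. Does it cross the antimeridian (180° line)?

No

Signed shortest Δλ = ((-24.297 − 35.339 + 180) mod 360) − 180 = -59.636°.
Going west by 59.636° from +35.339° reaches -24.297° without touching 180°.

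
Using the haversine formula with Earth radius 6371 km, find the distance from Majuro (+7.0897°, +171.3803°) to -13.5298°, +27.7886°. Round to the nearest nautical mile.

Δλ = 27.7886 − 171.3803 = -143.5917°.
Δφ = -13.5298 − 7.0897 = -20.6195°.
a = sin²(Δφ/2) + cos φ₁ · cos φ₂ · sin²(Δλ/2) = 0.902683.
c = 2·atan2(√a, √(1−a)) = 2.50709 rad → d = 6371·c ≈ 15972.66 km ≈ 8624.54 nmi.

8625 nmi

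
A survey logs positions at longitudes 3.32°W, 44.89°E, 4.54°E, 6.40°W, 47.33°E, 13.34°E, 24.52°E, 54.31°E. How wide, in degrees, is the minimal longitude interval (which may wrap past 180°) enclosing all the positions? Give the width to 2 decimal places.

Sort the longitudes: -6.40°, -3.32°, +4.54°, +13.34°, +24.52°, +44.89°, +47.33°, +54.31°.
Eastward gaps between consecutive values (wrapping around): 3.08°, 7.86°, 8.80°, 11.18°, 20.37°, 2.44°, 6.98°, 299.29°.
Largest gap = 299.29° ⇒ minimal covering band is its complement: 360° − 299.29° = 60.71°.
Band runs from -6.40° eastward to +54.31°.

60.71°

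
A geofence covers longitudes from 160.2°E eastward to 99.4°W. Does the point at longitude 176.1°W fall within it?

Yes

Band width going east from +160.2° to -99.4°: ((-99.4 − 160.2) mod 360) = 100.4°.
Offset of -176.1° east of the west edge: ((-176.1 − 160.2) mod 360) = 23.7°.
23.7° ≤ 100.4° ⇒ inside.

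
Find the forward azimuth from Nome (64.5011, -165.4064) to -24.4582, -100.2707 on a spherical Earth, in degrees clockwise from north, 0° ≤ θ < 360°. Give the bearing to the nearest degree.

Δλ = -100.2707 − -165.4064 = 65.1357°.
θ = atan2( sin Δλ · cos φ₂ , cos φ₁ · sin φ₂ − sin φ₁ · cos φ₂ · cos Δλ )
  = atan2(0.82589, -0.52369) = 122.379° → normalised to [0°, 360°): 122.379°.

122°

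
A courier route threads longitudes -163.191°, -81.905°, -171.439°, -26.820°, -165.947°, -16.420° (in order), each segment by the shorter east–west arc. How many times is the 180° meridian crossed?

0

Leg 1: -163.191° → -81.905°, shortest Δλ = 81.286° (east) — does not cross 180°.
Leg 2: -81.905° → -171.439°, shortest Δλ = -89.534° (west) — does not cross 180°.
Leg 3: -171.439° → -26.820°, shortest Δλ = 144.619° (east) — does not cross 180°.
Leg 4: -26.820° → -165.947°, shortest Δλ = -139.127° (west) — does not cross 180°.
Leg 5: -165.947° → -16.420°, shortest Δλ = 149.527° (east) — does not cross 180°.
Total crossings: 0.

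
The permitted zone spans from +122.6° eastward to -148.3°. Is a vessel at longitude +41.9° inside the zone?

No

Band width going east from +122.6° to -148.3°: ((-148.3 − 122.6) mod 360) = 89.1°.
Offset of +41.9° east of the west edge: ((41.9 − 122.6) mod 360) = 279.3°.
279.3° > 89.1° ⇒ outside.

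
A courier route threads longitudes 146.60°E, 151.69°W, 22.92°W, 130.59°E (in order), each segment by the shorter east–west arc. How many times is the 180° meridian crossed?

Leg 1: +146.60° → -151.69°, shortest Δλ = 61.71° (east) — crosses 180°.
Leg 2: -151.69° → -22.92°, shortest Δλ = 128.77° (east) — does not cross 180°.
Leg 3: -22.92° → +130.59°, shortest Δλ = 153.51° (east) — does not cross 180°.
Total crossings: 1.

1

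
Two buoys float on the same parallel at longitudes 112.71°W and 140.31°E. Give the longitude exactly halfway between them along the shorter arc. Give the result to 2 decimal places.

166.20°W

Signed shortest Δλ from -112.71° to +140.31° is -106.98°.
Midpoint longitude = -112.71° + (-106.98°)/2 = -112.71° − 53.49° = -166.20°.
(The naïve average (-112.71 + +140.31)/2 = 13.8° is on the wrong side of the globe.)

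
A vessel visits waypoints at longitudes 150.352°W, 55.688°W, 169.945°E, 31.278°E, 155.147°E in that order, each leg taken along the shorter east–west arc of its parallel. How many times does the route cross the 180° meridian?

Leg 1: -150.352° → -55.688°, shortest Δλ = 94.664° (east) — does not cross 180°.
Leg 2: -55.688° → +169.945°, shortest Δλ = -134.367° (west) — crosses 180°.
Leg 3: +169.945° → +31.278°, shortest Δλ = -138.667° (west) — does not cross 180°.
Leg 4: +31.278° → +155.147°, shortest Δλ = 123.869° (east) — does not cross 180°.
Total crossings: 1.

1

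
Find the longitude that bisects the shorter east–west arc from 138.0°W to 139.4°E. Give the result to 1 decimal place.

Signed shortest Δλ from -138.0° to +139.4° is -82.6°.
Midpoint longitude = -138.0° + (-82.6°)/2 = -138.0° − 41.3° = -179.3°.
(The naïve average (-138.0 + +139.4)/2 = 0.7° is on the wrong side of the globe.)

179.3°W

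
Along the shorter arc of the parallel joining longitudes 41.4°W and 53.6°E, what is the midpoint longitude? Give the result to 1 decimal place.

6.1°E

Signed shortest Δλ from -41.4° to +53.6° is +95.0°.
Midpoint longitude = -41.4° + (+95.0°)/2 = -41.4° + 47.5° = +6.1°.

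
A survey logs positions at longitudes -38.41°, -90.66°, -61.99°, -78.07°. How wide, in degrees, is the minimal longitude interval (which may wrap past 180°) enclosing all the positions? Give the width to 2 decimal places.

52.25°

Sort the longitudes: -90.66°, -78.07°, -61.99°, -38.41°.
Eastward gaps between consecutive values (wrapping around): 12.59°, 16.08°, 23.58°, 307.75°.
Largest gap = 307.75° ⇒ minimal covering band is its complement: 360° − 307.75° = 52.25°.
Band runs from -90.66° eastward to -38.41°.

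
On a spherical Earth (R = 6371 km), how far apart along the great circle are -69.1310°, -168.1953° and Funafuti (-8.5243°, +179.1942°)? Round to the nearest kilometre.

Δλ = 179.1942 − -168.1953 = 347.3895°; wrapped into (−180°, 180°]: -12.6105°.
Δφ = -8.5243 − -69.1310 = 60.6067°.
a = sin²(Δφ/2) + cos φ₁ · cos φ₂ · sin²(Δλ/2) = 0.258848.
c = 2·atan2(√a, √(1−a)) = 1.06751 rad → d = 6371·c ≈ 6801.13 km.

6801 km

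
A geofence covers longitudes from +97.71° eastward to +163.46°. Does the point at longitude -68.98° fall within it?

No

Band width going east from +97.71° to +163.46°: ((163.46 − 97.71) mod 360) = 65.75°.
Offset of -68.98° east of the west edge: ((-68.98 − 97.71) mod 360) = 193.31°.
193.31° > 65.75° ⇒ outside.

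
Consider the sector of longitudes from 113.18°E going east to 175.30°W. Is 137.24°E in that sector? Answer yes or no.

Yes

Band width going east from +113.18° to -175.30°: ((-175.30 − 113.18) mod 360) = 71.52°.
Offset of +137.24° east of the west edge: ((137.24 − 113.18) mod 360) = 24.06°.
24.06° ≤ 71.52° ⇒ inside.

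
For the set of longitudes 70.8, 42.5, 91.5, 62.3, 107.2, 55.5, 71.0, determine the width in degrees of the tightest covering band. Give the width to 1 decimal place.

64.7°

Sort the longitudes: +42.5°, +55.5°, +62.3°, +70.8°, +71.0°, +91.5°, +107.2°.
Eastward gaps between consecutive values (wrapping around): 13.0°, 6.8°, 8.5°, 0.2°, 20.5°, 15.7°, 295.3°.
Largest gap = 295.3° ⇒ minimal covering band is its complement: 360° − 295.3° = 64.7°.
Band runs from +42.5° eastward to +107.2°.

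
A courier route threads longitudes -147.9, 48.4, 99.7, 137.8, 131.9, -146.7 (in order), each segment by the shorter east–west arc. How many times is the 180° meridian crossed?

2

Leg 1: -147.9° → +48.4°, shortest Δλ = -163.7° (west) — crosses 180°.
Leg 2: +48.4° → +99.7°, shortest Δλ = 51.3° (east) — does not cross 180°.
Leg 3: +99.7° → +137.8°, shortest Δλ = 38.1° (east) — does not cross 180°.
Leg 4: +137.8° → +131.9°, shortest Δλ = -5.9° (west) — does not cross 180°.
Leg 5: +131.9° → -146.7°, shortest Δλ = 81.4° (east) — crosses 180°.
Total crossings: 2.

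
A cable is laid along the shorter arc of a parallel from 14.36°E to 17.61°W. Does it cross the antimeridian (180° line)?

No

Signed shortest Δλ = ((-17.61 − 14.36 + 180) mod 360) − 180 = -31.97°.
Going west by 31.97° from +14.36° reaches -17.61° without touching 180°.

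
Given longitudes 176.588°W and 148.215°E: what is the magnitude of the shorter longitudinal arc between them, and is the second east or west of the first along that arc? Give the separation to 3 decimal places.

35.197° west

Raw difference: 148.215 − -176.588 = 324.803°.
Normalise into (−180°, 180°]: 324.803° − 360° = -35.197°.
Negative ⇒ the second point lies to the west; separation 35.197°.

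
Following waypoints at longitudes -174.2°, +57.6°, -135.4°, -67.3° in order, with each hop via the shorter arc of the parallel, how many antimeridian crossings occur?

2

Leg 1: -174.2° → +57.6°, shortest Δλ = -128.2° (west) — crosses 180°.
Leg 2: +57.6° → -135.4°, shortest Δλ = 167.0° (east) — crosses 180°.
Leg 3: -135.4° → -67.3°, shortest Δλ = 68.1° (east) — does not cross 180°.
Total crossings: 2.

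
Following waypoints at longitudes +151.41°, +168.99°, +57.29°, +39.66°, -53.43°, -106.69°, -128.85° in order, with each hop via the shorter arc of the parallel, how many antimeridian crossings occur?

Leg 1: +151.41° → +168.99°, shortest Δλ = 17.58° (east) — does not cross 180°.
Leg 2: +168.99° → +57.29°, shortest Δλ = -111.7° (west) — does not cross 180°.
Leg 3: +57.29° → +39.66°, shortest Δλ = -17.63° (west) — does not cross 180°.
Leg 4: +39.66° → -53.43°, shortest Δλ = -93.09° (west) — does not cross 180°.
Leg 5: -53.43° → -106.69°, shortest Δλ = -53.26° (west) — does not cross 180°.
Leg 6: -106.69° → -128.85°, shortest Δλ = -22.16° (west) — does not cross 180°.
Total crossings: 0.

0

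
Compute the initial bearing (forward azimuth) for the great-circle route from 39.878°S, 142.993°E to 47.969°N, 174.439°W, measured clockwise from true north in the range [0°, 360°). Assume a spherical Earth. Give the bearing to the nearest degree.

Δλ = -174.439 − 142.993 = -317.432°; wrapped into (−180°, 180°]: 42.568°.
θ = atan2( sin Δλ · cos φ₂ , cos φ₁ · sin φ₂ − sin φ₁ · cos φ₂ · cos Δλ )
  = atan2(0.45292, 0.88617) = 27.071° → normalised to [0°, 360°): 27.071°.

27°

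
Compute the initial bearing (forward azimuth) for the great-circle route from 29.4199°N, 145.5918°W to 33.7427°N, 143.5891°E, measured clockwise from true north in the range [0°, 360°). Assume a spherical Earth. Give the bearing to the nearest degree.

294°

Δλ = 143.5891 − -145.5918 = 289.1809°; wrapped into (−180°, 180°]: -70.8191°.
θ = atan2( sin Δλ · cos φ₂ , cos φ₁ · sin φ₂ − sin φ₁ · cos φ₂ · cos Δλ )
  = atan2(-0.78538, 0.34963) = -66.002° → normalised to [0°, 360°): 293.998°.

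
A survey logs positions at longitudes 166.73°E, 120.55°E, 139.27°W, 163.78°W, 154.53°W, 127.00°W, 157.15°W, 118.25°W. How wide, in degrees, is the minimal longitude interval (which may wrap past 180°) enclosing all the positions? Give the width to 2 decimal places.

121.20°

Sort the longitudes: -163.78°, -157.15°, -154.53°, -139.27°, -127.00°, -118.25°, +120.55°, +166.73°.
Eastward gaps between consecutive values (wrapping around): 6.63°, 2.62°, 15.26°, 12.27°, 8.75°, 238.80°, 46.18°, 29.49°.
Largest gap = 238.80° ⇒ minimal covering band is its complement: 360° − 238.80° = 121.20°.
Band runs from +120.55° eastward to -118.25°, crossing the antimeridian.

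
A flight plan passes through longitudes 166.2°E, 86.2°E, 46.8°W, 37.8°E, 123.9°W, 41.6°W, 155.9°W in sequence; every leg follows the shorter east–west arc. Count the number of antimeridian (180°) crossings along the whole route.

0

Leg 1: +166.2° → +86.2°, shortest Δλ = -80.0° (west) — does not cross 180°.
Leg 2: +86.2° → -46.8°, shortest Δλ = -133.0° (west) — does not cross 180°.
Leg 3: -46.8° → +37.8°, shortest Δλ = 84.6° (east) — does not cross 180°.
Leg 4: +37.8° → -123.9°, shortest Δλ = -161.7° (west) — does not cross 180°.
Leg 5: -123.9° → -41.6°, shortest Δλ = 82.3° (east) — does not cross 180°.
Leg 6: -41.6° → -155.9°, shortest Δλ = -114.3° (west) — does not cross 180°.
Total crossings: 0.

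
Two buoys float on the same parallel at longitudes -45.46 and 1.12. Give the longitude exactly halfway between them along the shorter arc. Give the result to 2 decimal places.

-22.17°

Signed shortest Δλ from -45.46° to +1.12° is +46.58°.
Midpoint longitude = -45.46° + (+46.58°)/2 = -45.46° + 23.29° = -22.17°.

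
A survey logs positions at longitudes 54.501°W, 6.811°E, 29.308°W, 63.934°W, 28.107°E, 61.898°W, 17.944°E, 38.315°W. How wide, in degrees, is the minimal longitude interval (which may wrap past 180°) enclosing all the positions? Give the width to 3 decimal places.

Sort the longitudes: -63.934°, -61.898°, -54.501°, -38.315°, -29.308°, +6.811°, +17.944°, +28.107°.
Eastward gaps between consecutive values (wrapping around): 2.036°, 7.397°, 16.186°, 9.007°, 36.119°, 11.133°, 10.163°, 267.959°.
Largest gap = 267.959° ⇒ minimal covering band is its complement: 360° − 267.959° = 92.041°.
Band runs from -63.934° eastward to +28.107°.

92.041°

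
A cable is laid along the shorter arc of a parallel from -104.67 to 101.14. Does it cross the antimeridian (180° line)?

Naïve |101.14 − -104.67| = 205.81° > 180°, so the shorter arc goes the other way round — across 180°.
Signed shortest Δλ = ((101.14 − -104.67 + 180) mod 360) − 180 = -154.19°.
Going west by 154.19° from -104.67° passes through 180° before reaching +101.14°.

Yes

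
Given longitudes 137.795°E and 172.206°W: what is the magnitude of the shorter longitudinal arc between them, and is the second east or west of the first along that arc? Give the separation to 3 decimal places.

Raw difference: -172.206 − 137.795 = -310.001°.
Normalise into (−180°, 180°]: -310.001° + 360° = 49.999°.
Positive ⇒ the second point lies to the east; separation 49.999°.

49.999° east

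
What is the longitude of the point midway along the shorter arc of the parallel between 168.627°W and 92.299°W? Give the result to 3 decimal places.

130.463°W

Signed shortest Δλ from -168.627° to -92.299° is +76.328°.
Midpoint longitude = -168.627° + (+76.328°)/2 = -168.627° + 38.164° = -130.463°.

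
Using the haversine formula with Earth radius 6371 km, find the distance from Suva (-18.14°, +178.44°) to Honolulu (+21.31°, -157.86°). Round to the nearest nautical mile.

2748 nmi

Δλ = -157.86 − 178.44 = -336.30°; wrapped into (−180°, 180°]: 23.70°.
Δφ = 21.31 − -18.14 = 39.45°.
a = sin²(Δφ/2) + cos φ₁ · cos φ₂ · sin²(Δλ/2) = 0.151243.
c = 2·atan2(√a, √(1−a)) = 0.79887 rad → d = 6371·c ≈ 5089.63 km ≈ 2748.18 nmi.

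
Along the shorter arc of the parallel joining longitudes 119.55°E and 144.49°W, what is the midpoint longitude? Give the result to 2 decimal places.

167.53°E

Signed shortest Δλ from +119.55° to -144.49° is +95.96°.
Midpoint longitude = +119.55° + (+95.96°)/2 = +119.55° + 47.98° = +167.53°.
(The naïve average (+119.55 + -144.49)/2 = -12.47° is on the wrong side of the globe.)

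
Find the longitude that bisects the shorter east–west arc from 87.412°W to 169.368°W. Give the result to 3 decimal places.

Signed shortest Δλ from -87.412° to -169.368° is -81.956°.
Midpoint longitude = -87.412° + (-81.956°)/2 = -87.412° − 40.978° = -128.390°.

128.390°W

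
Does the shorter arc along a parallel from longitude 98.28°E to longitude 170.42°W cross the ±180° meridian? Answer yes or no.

Naïve |-170.42 − 98.28| = 268.7° > 180°, so the shorter arc goes the other way round — across 180°.
Signed shortest Δλ = ((-170.42 − 98.28 + 180) mod 360) − 180 = 91.3°.
Going east by 91.3° from +98.28° passes through 180° before reaching -170.42°.

Yes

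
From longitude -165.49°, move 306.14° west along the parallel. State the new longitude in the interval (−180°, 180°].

Start at -165.49°; shift −306.14° → -471.63°.
-471.63° lies outside (−180°, 180°]; add 360° → -111.63°.

-111.63°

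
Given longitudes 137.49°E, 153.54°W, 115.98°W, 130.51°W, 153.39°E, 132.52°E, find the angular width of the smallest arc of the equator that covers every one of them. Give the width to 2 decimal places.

Sort the longitudes: -153.54°, -130.51°, -115.98°, +132.52°, +137.49°, +153.39°.
Eastward gaps between consecutive values (wrapping around): 23.03°, 14.53°, 248.50°, 4.97°, 15.90°, 53.07°.
Largest gap = 248.50° ⇒ minimal covering band is its complement: 360° − 248.50° = 111.50°.
Band runs from +132.52° eastward to -115.98°, crossing the antimeridian.

111.50°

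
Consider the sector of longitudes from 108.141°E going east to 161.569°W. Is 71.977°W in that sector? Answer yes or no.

No

Band width going east from +108.141° to -161.569°: ((-161.569 − 108.141) mod 360) = 90.290°.
Offset of -71.977° east of the west edge: ((-71.977 − 108.141) mod 360) = 179.882°.
179.882° > 90.290° ⇒ outside.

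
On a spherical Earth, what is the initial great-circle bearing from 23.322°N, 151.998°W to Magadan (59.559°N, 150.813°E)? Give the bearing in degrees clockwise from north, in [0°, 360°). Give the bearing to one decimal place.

328.1°

Δλ = 150.813 − -151.998 = 302.811°; wrapped into (−180°, 180°]: -57.189°.
θ = atan2( sin Δλ · cos φ₂ , cos φ₁ · sin φ₂ − sin φ₁ · cos φ₂ · cos Δλ )
  = atan2(-0.42582, 0.68302) = -31.941° → normalised to [0°, 360°): 328.059°.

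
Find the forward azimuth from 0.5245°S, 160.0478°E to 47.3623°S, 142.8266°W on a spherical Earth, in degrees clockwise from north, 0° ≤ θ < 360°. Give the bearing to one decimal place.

Δλ = -142.8266 − 160.0478 = -302.8744°; wrapped into (−180°, 180°]: 57.1256°.
θ = atan2( sin Δλ · cos φ₂ , cos φ₁ · sin φ₂ − sin φ₁ · cos φ₂ · cos Δλ )
  = atan2(0.56889, -0.73226) = 142.156° → normalised to [0°, 360°): 142.156°.

142.2°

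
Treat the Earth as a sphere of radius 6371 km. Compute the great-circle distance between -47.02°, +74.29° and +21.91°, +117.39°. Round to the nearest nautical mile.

Δλ = 117.39 − 74.29 = 43.10°.
Δφ = 21.91 − -47.02 = 68.93°.
a = sin²(Δφ/2) + cos φ₁ · cos φ₂ · sin²(Δλ/2) = 0.405582.
c = 2·atan2(√a, √(1−a)) = 1.38082 rad → d = 6371·c ≈ 8797.21 km ≈ 4750.11 nmi.

4750 nmi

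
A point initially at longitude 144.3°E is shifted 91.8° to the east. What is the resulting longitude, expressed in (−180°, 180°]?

123.9°W

Start at +144.3°; shift +91.8° → +236.1°.
+236.1° lies outside (−180°, 180°]; subtract 360° → -123.9°.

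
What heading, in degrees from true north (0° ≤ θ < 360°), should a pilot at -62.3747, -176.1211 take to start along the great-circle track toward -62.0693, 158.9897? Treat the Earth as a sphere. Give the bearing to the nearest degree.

Δλ = 158.9897 − -176.1211 = 335.1108°; wrapped into (−180°, 180°]: -24.8892°.
θ = atan2( sin Δλ · cos φ₂ , cos φ₁ · sin φ₂ − sin φ₁ · cos φ₂ · cos Δλ )
  = atan2(-0.19713, -0.03321) = -99.564° → normalised to [0°, 360°): 260.436°.

260°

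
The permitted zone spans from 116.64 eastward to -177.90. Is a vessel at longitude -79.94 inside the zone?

No

Band width going east from +116.64° to -177.90°: ((-177.90 − 116.64) mod 360) = 65.46°.
Offset of -79.94° east of the west edge: ((-79.94 − 116.64) mod 360) = 163.42°.
163.42° > 65.46° ⇒ outside.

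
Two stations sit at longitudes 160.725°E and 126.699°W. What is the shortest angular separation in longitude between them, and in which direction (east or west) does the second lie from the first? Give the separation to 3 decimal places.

Raw difference: -126.699 − 160.725 = -287.424°.
Normalise into (−180°, 180°]: -287.424° + 360° = 72.576°.
Positive ⇒ the second point lies to the east; separation 72.576°.

72.576° east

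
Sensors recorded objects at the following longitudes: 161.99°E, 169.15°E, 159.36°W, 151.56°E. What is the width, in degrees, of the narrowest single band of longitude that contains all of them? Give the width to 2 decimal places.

49.08°

Sort the longitudes: -159.36°, +151.56°, +161.99°, +169.15°.
Eastward gaps between consecutive values (wrapping around): 310.92°, 10.43°, 7.16°, 31.49°.
Largest gap = 310.92° ⇒ minimal covering band is its complement: 360° − 310.92° = 49.08°.
Band runs from +151.56° eastward to -159.36°, crossing the antimeridian.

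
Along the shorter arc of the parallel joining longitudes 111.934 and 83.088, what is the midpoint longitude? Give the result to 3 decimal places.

+97.511°

Signed shortest Δλ from +111.934° to +83.088° is -28.846°.
Midpoint longitude = +111.934° + (-28.846°)/2 = +111.934° − 14.423° = +97.511°.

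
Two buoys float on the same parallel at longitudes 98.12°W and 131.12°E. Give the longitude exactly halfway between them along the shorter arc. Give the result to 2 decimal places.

163.50°W

Signed shortest Δλ from -98.12° to +131.12° is -130.76°.
Midpoint longitude = -98.12° + (-130.76°)/2 = -98.12° − 65.38° = -163.50°.
(The naïve average (-98.12 + +131.12)/2 = 16.5° is on the wrong side of the globe.)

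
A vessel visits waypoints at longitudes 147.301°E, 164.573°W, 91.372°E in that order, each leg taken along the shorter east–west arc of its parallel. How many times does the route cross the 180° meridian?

Leg 1: +147.301° → -164.573°, shortest Δλ = 48.126° (east) — crosses 180°.
Leg 2: -164.573° → +91.372°, shortest Δλ = -104.055° (west) — crosses 180°.
Total crossings: 2.

2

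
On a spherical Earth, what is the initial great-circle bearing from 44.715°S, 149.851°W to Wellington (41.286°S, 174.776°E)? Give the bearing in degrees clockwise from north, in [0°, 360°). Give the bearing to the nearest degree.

Δλ = 174.776 − -149.851 = 324.627°; wrapped into (−180°, 180°]: -35.373°.
θ = atan2( sin Δλ · cos φ₂ , cos φ₁ · sin φ₂ − sin φ₁ · cos φ₂ · cos Δλ )
  = atan2(-0.43500, -0.03778) = -94.964° → normalised to [0°, 360°): 265.036°.

265°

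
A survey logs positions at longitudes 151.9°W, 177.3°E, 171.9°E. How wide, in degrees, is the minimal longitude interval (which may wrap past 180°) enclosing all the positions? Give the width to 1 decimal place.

Sort the longitudes: -151.9°, +171.9°, +177.3°.
Eastward gaps between consecutive values (wrapping around): 323.8°, 5.4°, 30.8°.
Largest gap = 323.8° ⇒ minimal covering band is its complement: 360° − 323.8° = 36.2°.
Band runs from +171.9° eastward to -151.9°, crossing the antimeridian.

36.2°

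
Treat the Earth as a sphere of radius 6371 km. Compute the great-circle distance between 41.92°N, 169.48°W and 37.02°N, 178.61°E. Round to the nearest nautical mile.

Δλ = 178.61 − -169.48 = 348.09°; wrapped into (−180°, 180°]: -11.91°.
Δφ = 37.02 − 41.92 = -4.90°.
a = sin²(Δφ/2) + cos φ₁ · cos φ₂ · sin²(Δλ/2) = 0.008222.
c = 2·atan2(√a, √(1−a)) = 0.18160 rad → d = 6371·c ≈ 1156.96 km ≈ 624.71 nmi.

625 nmi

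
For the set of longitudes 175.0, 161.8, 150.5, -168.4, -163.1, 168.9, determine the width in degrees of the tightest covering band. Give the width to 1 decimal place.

46.4°

Sort the longitudes: -168.4°, -163.1°, +150.5°, +161.8°, +168.9°, +175.0°.
Eastward gaps between consecutive values (wrapping around): 5.3°, 313.6°, 11.3°, 7.1°, 6.1°, 16.6°.
Largest gap = 313.6° ⇒ minimal covering band is its complement: 360° − 313.6° = 46.4°.
Band runs from +150.5° eastward to -163.1°, crossing the antimeridian.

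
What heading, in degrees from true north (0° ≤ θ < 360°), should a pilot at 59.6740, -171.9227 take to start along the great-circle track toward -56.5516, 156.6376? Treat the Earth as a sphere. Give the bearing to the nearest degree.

Δλ = 156.6376 − -171.9227 = 328.5603°; wrapped into (−180°, 180°]: -31.4397°.
θ = atan2( sin Δλ · cos φ₂ , cos φ₁ · sin φ₂ − sin φ₁ · cos φ₂ · cos Δλ )
  = atan2(-0.28750, -0.82721) = -160.835° → normalised to [0°, 360°): 199.165°.

199°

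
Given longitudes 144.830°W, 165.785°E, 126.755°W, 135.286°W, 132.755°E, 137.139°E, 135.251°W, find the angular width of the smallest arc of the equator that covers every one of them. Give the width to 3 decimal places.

100.490°

Sort the longitudes: -144.830°, -135.286°, -135.251°, -126.755°, +132.755°, +137.139°, +165.785°.
Eastward gaps between consecutive values (wrapping around): 9.544°, 0.035°, 8.496°, 259.510°, 4.384°, 28.646°, 49.385°.
Largest gap = 259.510° ⇒ minimal covering band is its complement: 360° − 259.510° = 100.490°.
Band runs from +132.755° eastward to -126.755°, crossing the antimeridian.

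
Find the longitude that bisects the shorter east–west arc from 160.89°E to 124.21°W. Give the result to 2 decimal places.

161.66°W

Signed shortest Δλ from +160.89° to -124.21° is +74.90°.
Midpoint longitude = +160.89° + (+74.90°)/2 = +160.89° + 37.45° = +198.34°.
Normalise into (−180°, 180°]: -161.66°.
(The naïve average (+160.89 + -124.21)/2 = 18.34° is on the wrong side of the globe.)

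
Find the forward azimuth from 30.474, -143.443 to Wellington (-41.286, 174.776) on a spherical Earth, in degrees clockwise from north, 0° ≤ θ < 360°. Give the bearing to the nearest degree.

210°

Δλ = 174.776 − -143.443 = 318.219°; wrapped into (−180°, 180°]: -41.781°.
θ = atan2( sin Δλ · cos φ₂ , cos φ₁ · sin φ₂ − sin φ₁ · cos φ₂ · cos Δλ )
  = atan2(-0.50066, -0.85284) = -149.585° → normalised to [0°, 360°): 210.415°.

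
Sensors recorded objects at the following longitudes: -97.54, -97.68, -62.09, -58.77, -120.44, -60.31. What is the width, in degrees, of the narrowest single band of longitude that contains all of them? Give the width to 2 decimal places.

Sort the longitudes: -120.44°, -97.68°, -97.54°, -62.09°, -60.31°, -58.77°.
Eastward gaps between consecutive values (wrapping around): 22.76°, 0.14°, 35.45°, 1.78°, 1.54°, 298.33°.
Largest gap = 298.33° ⇒ minimal covering band is its complement: 360° − 298.33° = 61.67°.
Band runs from -120.44° eastward to -58.77°.

61.67°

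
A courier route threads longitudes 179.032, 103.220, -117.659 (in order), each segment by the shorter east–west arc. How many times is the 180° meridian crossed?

Leg 1: +179.032° → +103.220°, shortest Δλ = -75.812° (west) — does not cross 180°.
Leg 2: +103.220° → -117.659°, shortest Δλ = 139.121° (east) — crosses 180°.
Total crossings: 1.

1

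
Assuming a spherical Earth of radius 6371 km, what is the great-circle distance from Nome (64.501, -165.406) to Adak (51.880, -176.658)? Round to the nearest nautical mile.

Δλ = -176.658 − -165.406 = -11.252°.
Δφ = 51.880 − 64.501 = -12.621°.
a = sin²(Δφ/2) + cos φ₁ · cos φ₂ · sin²(Δλ/2) = 0.014636.
c = 2·atan2(√a, √(1−a)) = 0.24255 rad → d = 6371·c ≈ 1545.29 km ≈ 834.39 nmi.

834 nmi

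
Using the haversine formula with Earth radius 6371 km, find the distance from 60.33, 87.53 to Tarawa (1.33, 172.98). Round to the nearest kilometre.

9629 km

Δλ = 172.98 − 87.53 = 85.45°.
Δφ = 1.33 − 60.33 = -59.00°.
a = sin²(Δφ/2) + cos φ₁ · cos φ₂ · sin²(Δλ/2) = 0.470287.
c = 2·atan2(√a, √(1−a)) = 1.51134 rad → d = 6371·c ≈ 9628.72 km.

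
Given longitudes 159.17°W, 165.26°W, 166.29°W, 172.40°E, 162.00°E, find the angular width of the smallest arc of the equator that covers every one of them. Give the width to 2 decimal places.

Sort the longitudes: -166.29°, -165.26°, -159.17°, +162.00°, +172.40°.
Eastward gaps between consecutive values (wrapping around): 1.03°, 6.09°, 321.17°, 10.40°, 21.31°.
Largest gap = 321.17° ⇒ minimal covering band is its complement: 360° − 321.17° = 38.83°.
Band runs from +162.00° eastward to -159.17°, crossing the antimeridian.

38.83°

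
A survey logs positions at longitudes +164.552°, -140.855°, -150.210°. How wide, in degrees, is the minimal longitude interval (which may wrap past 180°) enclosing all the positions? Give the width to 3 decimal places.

54.593°

Sort the longitudes: -150.210°, -140.855°, +164.552°.
Eastward gaps between consecutive values (wrapping around): 9.355°, 305.407°, 45.238°.
Largest gap = 305.407° ⇒ minimal covering band is its complement: 360° − 305.407° = 54.593°.
Band runs from +164.552° eastward to -140.855°, crossing the antimeridian.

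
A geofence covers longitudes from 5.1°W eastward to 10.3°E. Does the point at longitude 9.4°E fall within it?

Yes

Band width going east from -5.1° to +10.3°: ((10.3 − -5.1) mod 360) = 15.4°.
Offset of +9.4° east of the west edge: ((9.4 − -5.1) mod 360) = 14.5°.
14.5° ≤ 15.4° ⇒ inside.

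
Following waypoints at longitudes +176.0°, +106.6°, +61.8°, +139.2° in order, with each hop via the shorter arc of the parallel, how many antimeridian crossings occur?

Leg 1: +176.0° → +106.6°, shortest Δλ = -69.4° (west) — does not cross 180°.
Leg 2: +106.6° → +61.8°, shortest Δλ = -44.8° (west) — does not cross 180°.
Leg 3: +61.8° → +139.2°, shortest Δλ = 77.4° (east) — does not cross 180°.
Total crossings: 0.

0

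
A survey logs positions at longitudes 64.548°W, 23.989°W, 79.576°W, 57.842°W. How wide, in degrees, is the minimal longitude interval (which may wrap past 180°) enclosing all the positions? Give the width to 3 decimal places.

55.587°

Sort the longitudes: -79.576°, -64.548°, -57.842°, -23.989°.
Eastward gaps between consecutive values (wrapping around): 15.028°, 6.706°, 33.853°, 304.413°.
Largest gap = 304.413° ⇒ minimal covering band is its complement: 360° − 304.413° = 55.587°.
Band runs from -79.576° eastward to -23.989°.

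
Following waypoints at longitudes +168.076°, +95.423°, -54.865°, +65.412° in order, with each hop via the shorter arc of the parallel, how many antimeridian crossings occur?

Leg 1: +168.076° → +95.423°, shortest Δλ = -72.653° (west) — does not cross 180°.
Leg 2: +95.423° → -54.865°, shortest Δλ = -150.288° (west) — does not cross 180°.
Leg 3: -54.865° → +65.412°, shortest Δλ = 120.277° (east) — does not cross 180°.
Total crossings: 0.

0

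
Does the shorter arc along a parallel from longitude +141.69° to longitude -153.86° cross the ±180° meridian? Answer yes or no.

Yes

Naïve |-153.86 − 141.69| = 295.55° > 180°, so the shorter arc goes the other way round — across 180°.
Signed shortest Δλ = ((-153.86 − 141.69 + 180) mod 360) − 180 = 64.45°.
Going east by 64.45° from +141.69° passes through 180° before reaching -153.86°.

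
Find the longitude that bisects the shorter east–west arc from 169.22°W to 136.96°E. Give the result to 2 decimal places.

Signed shortest Δλ from -169.22° to +136.96° is -53.82°.
Midpoint longitude = -169.22° + (-53.82°)/2 = -169.22° − 26.91° = -196.13°.
Normalise into (−180°, 180°]: +163.87°.
(The naïve average (-169.22 + +136.96)/2 = -16.13° is on the wrong side of the globe.)

163.87°E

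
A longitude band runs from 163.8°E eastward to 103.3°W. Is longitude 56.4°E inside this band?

No

Band width going east from +163.8° to -103.3°: ((-103.3 − 163.8) mod 360) = 92.9°.
Offset of +56.4° east of the west edge: ((56.4 − 163.8) mod 360) = 252.6°.
252.6° > 92.9° ⇒ outside.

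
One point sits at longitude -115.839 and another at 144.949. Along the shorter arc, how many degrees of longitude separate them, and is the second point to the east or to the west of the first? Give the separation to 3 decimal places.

Raw difference: 144.949 − -115.839 = 260.788°.
Normalise into (−180°, 180°]: 260.788° − 360° = -99.212°.
Negative ⇒ the second point lies to the west; separation 99.212°.

99.212° west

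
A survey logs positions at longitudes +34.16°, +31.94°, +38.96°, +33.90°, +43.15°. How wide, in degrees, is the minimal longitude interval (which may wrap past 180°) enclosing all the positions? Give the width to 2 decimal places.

Sort the longitudes: +31.94°, +33.90°, +34.16°, +38.96°, +43.15°.
Eastward gaps between consecutive values (wrapping around): 1.96°, 0.26°, 4.80°, 4.19°, 348.79°.
Largest gap = 348.79° ⇒ minimal covering band is its complement: 360° − 348.79° = 11.21°.
Band runs from +31.94° eastward to +43.15°.

11.21°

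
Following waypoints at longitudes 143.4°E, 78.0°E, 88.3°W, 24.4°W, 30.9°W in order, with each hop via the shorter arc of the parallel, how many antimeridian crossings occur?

0

Leg 1: +143.4° → +78.0°, shortest Δλ = -65.4° (west) — does not cross 180°.
Leg 2: +78.0° → -88.3°, shortest Δλ = -166.3° (west) — does not cross 180°.
Leg 3: -88.3° → -24.4°, shortest Δλ = 63.9° (east) — does not cross 180°.
Leg 4: -24.4° → -30.9°, shortest Δλ = -6.5° (west) — does not cross 180°.
Total crossings: 0.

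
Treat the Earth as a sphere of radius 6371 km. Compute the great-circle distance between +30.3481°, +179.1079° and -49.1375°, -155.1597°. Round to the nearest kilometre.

9199 km

Δλ = -155.1597 − 179.1079 = -334.2676°; wrapped into (−180°, 180°]: 25.7324°.
Δφ = -49.1375 − 30.3481 = -79.4856°.
a = sin²(Δφ/2) + cos φ₁ · cos φ₂ · sin²(Δλ/2) = 0.436754.
c = 2·atan2(√a, √(1−a)) = 1.44396 rad → d = 6371·c ≈ 9199.49 km.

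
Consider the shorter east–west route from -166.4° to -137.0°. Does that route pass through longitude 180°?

No

Signed shortest Δλ = ((-137.0 − -166.4 + 180) mod 360) − 180 = 29.4°.
Going east by 29.4° from -166.4° reaches -137.0° without touching 180°.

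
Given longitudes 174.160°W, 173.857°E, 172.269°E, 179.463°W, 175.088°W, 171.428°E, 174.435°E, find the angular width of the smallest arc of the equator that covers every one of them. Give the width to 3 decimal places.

Sort the longitudes: -179.463°, -175.088°, -174.160°, +171.428°, +172.269°, +173.857°, +174.435°.
Eastward gaps between consecutive values (wrapping around): 4.375°, 0.928°, 345.588°, 0.841°, 1.588°, 0.578°, 6.102°.
Largest gap = 345.588° ⇒ minimal covering band is its complement: 360° − 345.588° = 14.412°.
Band runs from +171.428° eastward to -174.160°, crossing the antimeridian.

14.412°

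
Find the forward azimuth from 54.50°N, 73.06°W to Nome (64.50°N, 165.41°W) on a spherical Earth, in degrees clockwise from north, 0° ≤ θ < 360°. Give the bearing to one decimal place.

Δλ = -165.41 − -73.06 = -92.35°.
θ = atan2( sin Δλ · cos φ₂ , cos φ₁ · sin φ₂ − sin φ₁ · cos φ₂ · cos Δλ )
  = atan2(-0.43015, 0.53851) = -38.617° → normalised to [0°, 360°): 321.383°.

321.4°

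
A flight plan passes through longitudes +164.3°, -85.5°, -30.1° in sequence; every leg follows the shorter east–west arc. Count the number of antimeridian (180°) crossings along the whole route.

Leg 1: +164.3° → -85.5°, shortest Δλ = 110.2° (east) — crosses 180°.
Leg 2: -85.5° → -30.1°, shortest Δλ = 55.4° (east) — does not cross 180°.
Total crossings: 1.

1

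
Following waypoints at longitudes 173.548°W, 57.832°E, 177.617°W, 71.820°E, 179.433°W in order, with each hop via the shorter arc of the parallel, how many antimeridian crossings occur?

4

Leg 1: -173.548° → +57.832°, shortest Δλ = -128.62° (west) — crosses 180°.
Leg 2: +57.832° → -177.617°, shortest Δλ = 124.551° (east) — crosses 180°.
Leg 3: -177.617° → +71.820°, shortest Δλ = -110.563° (west) — crosses 180°.
Leg 4: +71.820° → -179.433°, shortest Δλ = 108.747° (east) — crosses 180°.
Total crossings: 4.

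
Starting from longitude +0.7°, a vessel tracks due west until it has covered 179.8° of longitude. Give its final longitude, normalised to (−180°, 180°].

-179.1°

Start at +0.7°; shift −179.8° → -179.1°.
-179.1° already lies in (−180°, 180°].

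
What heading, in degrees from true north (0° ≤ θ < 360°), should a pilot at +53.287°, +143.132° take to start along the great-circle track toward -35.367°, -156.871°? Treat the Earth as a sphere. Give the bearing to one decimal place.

Δλ = -156.871 − 143.132 = -300.003°; wrapped into (−180°, 180°]: 59.997°.
θ = atan2( sin Δλ · cos φ₂ , cos φ₁ · sin φ₂ − sin φ₁ · cos φ₂ · cos Δλ )
  = atan2(0.70619, -0.67290) = 133.617° → normalised to [0°, 360°): 133.617°.

133.6°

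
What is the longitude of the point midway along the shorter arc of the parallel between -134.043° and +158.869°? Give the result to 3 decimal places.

-167.587°

Signed shortest Δλ from -134.043° to +158.869° is -67.088°.
Midpoint longitude = -134.043° + (-67.088°)/2 = -134.043° − 33.544° = -167.587°.
(The naïve average (-134.043 + +158.869)/2 = 12.413° is on the wrong side of the globe.)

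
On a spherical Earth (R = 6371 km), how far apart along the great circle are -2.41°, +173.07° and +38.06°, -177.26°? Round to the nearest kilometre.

Δλ = -177.26 − 173.07 = -350.33°; wrapped into (−180°, 180°]: 9.67°.
Δφ = 38.06 − -2.41 = 40.47°.
a = sin²(Δφ/2) + cos φ₁ · cos φ₂ · sin²(Δλ/2) = 0.125216.
c = 2·atan2(√a, √(1−a)) = 0.72339 rad → d = 6371·c ≈ 4608.69 km.

4609 km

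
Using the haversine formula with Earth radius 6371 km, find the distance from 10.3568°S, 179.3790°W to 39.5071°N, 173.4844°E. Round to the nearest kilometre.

Δλ = 173.4844 − -179.3790 = 352.8634°; wrapped into (−180°, 180°]: -7.1366°.
Δφ = 39.5071 − -10.3568 = 49.8639°.
a = sin²(Δφ/2) + cos φ₁ · cos φ₂ · sin²(Δλ/2) = 0.180637.
c = 2·atan2(√a, √(1−a)) = 0.87796 rad → d = 6371·c ≈ 5593.46 km.

5593 km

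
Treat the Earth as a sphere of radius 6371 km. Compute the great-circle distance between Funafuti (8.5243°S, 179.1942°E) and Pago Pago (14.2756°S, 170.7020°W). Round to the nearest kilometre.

1273 km

Δλ = -170.7020 − 179.1942 = -349.8962°; wrapped into (−180°, 180°]: 10.1038°.
Δφ = -14.2756 − -8.5243 = -5.7513°.
a = sin²(Δφ/2) + cos φ₁ · cos φ₂ · sin²(Δλ/2) = 0.009949.
c = 2·atan2(√a, √(1−a)) = 0.19982 rad → d = 6371·c ≈ 1273.04 km.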